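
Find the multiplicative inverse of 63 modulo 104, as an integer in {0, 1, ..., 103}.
Apply the extended Euclidean algorithm to (104, 63), tracking rows (r, s, t) with s·104 + t·63 = r. Each division r_prev = q·r_cur + r_new produces the new row as (previous row) − q·(current row):
  row A: (104, 1, 0)   [1·104 + 0·63 = 104]
  row B: (63, 0, 1)   [0·104 + 1·63 = 63]
  104 = 1·63 + 41   → row C = row A − 1·row B = (41, 1, −1)   [check: 1·104 − 1·63 = 41]
  63 = 1·41 + 22   → row D = row B − 1·row C = (22, −1, 2)   [check: −1·104 + 2·63 = 22]
  41 = 1·22 + 19   → row E = row C − 1·row D = (19, 2, −3)   [check: 2·104 − 3·63 = 19]
  22 = 1·19 + 3   → row F = row D − 1·row E = (3, −3, 5)   [check: −3·104 + 5·63 = 3]
  19 = 6·3 + 1   → row G = row E − 6·row F = (1, 20, −33)   [check: 20·104 − 33·63 = 1]
  3 = 3·1 + 0   → remainder 0, stop. gcd = 1 (last nonzero row G).
The gcd is 1, so 63 is invertible mod 104. The last nonzero row gives 20·104 − 33·63 = 1, so t = −33. So 63^(−1) ≡ −33 ≡ 71 (mod 104). Verify: 63 · 71 = 4473 ≡ 1 (mod 104). ✓

Final answer: 63^(−1) ≡ 71 (mod 104)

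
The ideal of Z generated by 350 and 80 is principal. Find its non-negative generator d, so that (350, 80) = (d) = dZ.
(350, 80) = (10); d = 10

In the PID Z, (a, b) is generated by gcd(a, b). Compute gcd(350, 80) with the extended Euclidean algorithm, tracking rows (r, s, t) with s·350 + t·80 = r:
  row A: (350, 1, 0)   [1·350 + 0·80 = 350]
  row B: (80, 0, 1)   [0·350 + 1·80 = 80]
  350 = 4·80 + 30   → row C = row A − 4·row B = (30, 1, −4)   [check: 1·350 − 4·80 = 30]
  80 = 2·30 + 20   → row D = row B − 2·row C = (20, −2, 9)   [check: −2·350 + 9·80 = 20]
  30 = 1·20 + 10   → row E = row C − 1·row D = (10, 3, −13)   [check: 3·350 − 13·80 = 10]
  20 = 2·10 + 0   → remainder 0, stop. gcd = 10 (last nonzero row E).
So gcd(350, 80) = 10, with Bézout identity 3·350 − 13·80 = 10. Containment (⊇): the Bézout identity exhibits 10 as an element of (350, 80), giving (10) ⊆ (350, 80). Containment (⊆): since 10 | 350 and 10 | 80 (350 = 10·35, 80 = 10·8), every Z-linear combination of 350 and 80 is divisible by 10, so (350, 80) ⊆ (10). Therefore (350, 80) = (10), d = 10.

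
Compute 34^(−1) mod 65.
34^(−1) ≡ 44 (mod 65)

Apply the extended Euclidean algorithm to (65, 34), tracking rows (r, s, t) with s·65 + t·34 = r. Each division r_prev = q·r_cur + r_new produces the new row as (previous row) − q·(current row):
  row A: (65, 1, 0)   [1·65 + 0·34 = 65]
  row B: (34, 0, 1)   [0·65 + 1·34 = 34]
  65 = 1·34 + 31   → row C = row A − 1·row B = (31, 1, −1)   [check: 1·65 − 1·34 = 31]
  34 = 1·31 + 3   → row D = row B − 1·row C = (3, −1, 2)   [check: −1·65 + 2·34 = 3]
  31 = 10·3 + 1   → row E = row C − 10·row D = (1, 11, −21)   [check: 11·65 − 21·34 = 1]
  3 = 3·1 + 0   → remainder 0, stop. gcd = 1 (last nonzero row E).
The gcd is 1, so 34 is invertible mod 65. The last nonzero row gives 11·65 − 21·34 = 1, so t = −21. So 34^(−1) ≡ −21 ≡ 44 (mod 65). Verify: 34 · 44 = 1496 ≡ 1 (mod 65). ✓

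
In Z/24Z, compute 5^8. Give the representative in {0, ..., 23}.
1

Use repeated squaring. Binary(8) = 1000. Walk through the bits of the exponent 8 left-to-right: at each bit after the leading one, square the running value, then multiply by 5 if the bit is 1 (always reducing mod 24):
  bit 1 = 1 (leading): start with 5.
  bit 2 = 0: square 5^2 = 25 ≡ 1 (mod 24).
  bit 3 = 0: square 1^2 = 1 (mod 24).
  bit 4 = 0: square 1^2 = 1 (mod 24).
Final value: 5^8 ≡ 1 (mod 24).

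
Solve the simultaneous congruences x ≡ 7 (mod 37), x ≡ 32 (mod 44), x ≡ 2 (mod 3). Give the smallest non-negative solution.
x ≡ 3596 (mod 4884); the representative in [0, 4884) is 3596

The moduli 37, 44, 3 are pairwise coprime, so by the CRT there is a unique solution mod 37·44·3 = 4884.
Solve by successive substitution. Start with x ≡ 7 (mod 37).
  Combine with x ≡ 32 (mod 44): write x = 7 + 37·t and require 7 + 37·t ≡ 32 (mod 44), i.e. 37·t ≡ 32 − 7 ≡ 25 (mod 44). Since 37^(−1) ≡ 25 (mod 44), t ≡ 25·25 ≡ 9 (mod 44). So x ≡ 7 + 37·9 = 340 (mod 1628).
  Combine with x ≡ 2 (mod 3): write x = 340 + 1628·t and require 340 + 1628·t ≡ 2 (mod 3), i.e. 1628·t ≡ 2 − 340 ≡ 1 (mod 3). Since 1628^(−1) ≡ 2 (mod 3) (1628 ≡ 2 (mod 3)), t ≡ 2·1 ≡ 2 (mod 3). So x ≡ 340 + 1628·2 = 3596 (mod 4884).
Unique solution in [0, 4884): x = 3596.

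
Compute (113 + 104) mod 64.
25

Reduce the summands first: 113 ≡ 49, 104 ≡ 40 (mod 64), so 113 + 104 ≡ 49 + 40 (mod 64). 49 + 40 = 89; 89 = 1·64 + 25, so (113 + 104) mod 64 = 25.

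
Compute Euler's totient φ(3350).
φ(3350) = 1320

φ is multiplicative, with φ(p^e) = p^e − p^(e−1). Factorise 3350 = 2 · 5^2 · 67. Then
  φ(3350) = (2 − 1) · (5^2 − 5^1) · (67 − 1) = 1 · 20 · 66 = 1320.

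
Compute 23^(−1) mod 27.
Apply the extended Euclidean algorithm to (27, 23), tracking rows (r, s, t) with s·27 + t·23 = r. Each division r_prev = q·r_cur + r_new produces the new row as (previous row) − q·(current row):
  row A: (27, 1, 0)   [1·27 + 0·23 = 27]
  row B: (23, 0, 1)   [0·27 + 1·23 = 23]
  27 = 1·23 + 4   → row C = row A − 1·row B = (4, 1, −1)   [check: 1·27 − 1·23 = 4]
  23 = 5·4 + 3   → row D = row B − 5·row C = (3, −5, 6)   [check: −5·27 + 6·23 = 3]
  4 = 1·3 + 1   → row E = row C − 1·row D = (1, 6, −7)   [check: 6·27 − 7·23 = 1]
  3 = 3·1 + 0   → remainder 0, stop. gcd = 1 (last nonzero row E).
The gcd is 1, so 23 is invertible mod 27. The last nonzero row gives 6·27 − 7·23 = 1, so t = −7. So 23^(−1) ≡ −7 ≡ 20 (mod 27). Verify: 23 · 20 = 460 ≡ 1 (mod 27). ✓

Final answer: 23^(−1) ≡ 20 (mod 27)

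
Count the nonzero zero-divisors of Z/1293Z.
In Z/1293Z each nonzero element is either a unit (gcd with 1293 is 1) or a zero-divisor (gcd > 1). The number of units is φ(1293): factorise 1293 = 3 · 431, so φ(1293) = (3 − 1) · (431 − 1) = 2 · 430 = 860. The nonzero elements number 1293 − 1 = 1292. Hence the nonzero zero-divisors number 1292 − 860 = 432.

Final answer: Z/1293Z has 432 nonzero zero-divisors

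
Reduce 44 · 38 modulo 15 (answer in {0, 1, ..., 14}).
7

Reduce the factors first: 44 ≡ 14, 38 ≡ 8 (mod 15), so 44 · 38 ≡ 14 · 8 (mod 15). 14 · 8 = 112. Dividing by 15: 112 = 7·15 + 7. So (44 · 38) mod 15 = 7.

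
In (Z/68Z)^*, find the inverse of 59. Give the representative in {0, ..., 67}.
Apply the extended Euclidean algorithm to (68, 59), tracking rows (r, s, t) with s·68 + t·59 = r. Each division r_prev = q·r_cur + r_new produces the new row as (previous row) − q·(current row):
  row A: (68, 1, 0)   [1·68 + 0·59 = 68]
  row B: (59, 0, 1)   [0·68 + 1·59 = 59]
  68 = 1·59 + 9   → row C = row A − 1·row B = (9, 1, −1)   [check: 1·68 − 1·59 = 9]
  59 = 6·9 + 5   → row D = row B − 6·row C = (5, −6, 7)   [check: −6·68 + 7·59 = 5]
  9 = 1·5 + 4   → row E = row C − 1·row D = (4, 7, −8)   [check: 7·68 − 8·59 = 4]
  5 = 1·4 + 1   → row F = row D − 1·row E = (1, −13, 15)   [check: −13·68 + 15·59 = 1]
  4 = 4·1 + 0   → remainder 0, stop. gcd = 1 (last nonzero row F).
The gcd is 1, so 59 is invertible mod 68. The last nonzero row gives −13·68 + 15·59 = 1, so t = 15. So 59^(−1) ≡ 15 (mod 68). Verify: 59 · 15 = 885 ≡ 1 (mod 68). ✓

Final answer: 59^(−1) ≡ 15 (mod 68)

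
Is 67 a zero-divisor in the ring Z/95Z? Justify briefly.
gcd(67, 95) = 1, so 67 is a unit in Z/95Z (it has a multiplicative inverse). A unit cannot be a zero-divisor: if 67·b ≡ 0 then multiplying both sides by 67^(−1) gives b ≡ 0. So 67 is not a zero-divisor.

Final answer: NO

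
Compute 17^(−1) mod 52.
17^(−1) ≡ 49 (mod 52)

Apply the extended Euclidean algorithm to (52, 17), tracking rows (r, s, t) with s·52 + t·17 = r. Each division r_prev = q·r_cur + r_new produces the new row as (previous row) − q·(current row):
  row A: (52, 1, 0)   [1·52 + 0·17 = 52]
  row B: (17, 0, 1)   [0·52 + 1·17 = 17]
  52 = 3·17 + 1   → row C = row A − 3·row B = (1, 1, −3)   [check: 1·52 − 3·17 = 1]
  17 = 17·1 + 0   → remainder 0, stop. gcd = 1 (last nonzero row C).
The gcd is 1, so 17 is invertible mod 52. The last nonzero row gives 1·52 − 3·17 = 1, so t = −3. So 17^(−1) ≡ −3 ≡ 49 (mod 52). Verify: 17 · 49 = 833 ≡ 1 (mod 52). ✓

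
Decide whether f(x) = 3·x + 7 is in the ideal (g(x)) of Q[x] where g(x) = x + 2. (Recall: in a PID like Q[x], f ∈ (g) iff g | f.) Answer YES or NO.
In Q[x] the ideal (g) consists of all multiples of g, so f ∈ (g) iff g | f, i.e. iff the remainder of f on division by g is 0. Divide f by g (g is monic, so eliminate the leading term of the running remainder at each step):
  leading term 3·x: subtract (3)·g(x) = 3·x + 6, leaving 1
The remainder r(x) = 1 ≠ 0 (and deg r < deg g), so g ∤ f, i.e. f ∉ (g).

Final answer: NO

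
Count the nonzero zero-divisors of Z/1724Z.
In Z/1724Z each nonzero element is either a unit (gcd with 1724 is 1) or a zero-divisor (gcd > 1). The number of units is φ(1724): factorise 1724 = 2^2 · 431, so φ(1724) = (2^2 − 2^1) · (431 − 1) = 2 · 430 = 860. The nonzero elements number 1724 − 1 = 1723. Hence the nonzero zero-divisors number 1723 − 860 = 863.

Final answer: Z/1724Z has 863 nonzero zero-divisors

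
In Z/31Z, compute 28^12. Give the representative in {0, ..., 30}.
Use repeated squaring. Binary(12) = 1100. Walk through the bits of the exponent 12 left-to-right: at each bit after the leading one, square the running value, then multiply by 28 if the bit is 1 (always reducing mod 31):
  bit 1 = 1 (leading): start with 28.
  bit 2 = 1: square 28^2 = 784 ≡ 9; bit is 1, so multiply 9·28 = 252 ≡ 4 (mod 31).
  bit 3 = 0: square 4^2 = 16 (mod 31).
  bit 4 = 0: square 16^2 = 256 ≡ 8 (mod 31).
Final value: 28^12 ≡ 8 (mod 31).

Final answer: 8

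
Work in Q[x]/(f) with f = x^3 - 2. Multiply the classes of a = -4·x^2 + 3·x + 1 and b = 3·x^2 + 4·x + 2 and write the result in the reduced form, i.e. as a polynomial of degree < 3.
a · b ≡ 7·x^2 - 14·x - 12 (mod f(x))

First multiply in Q[x] without reducing: a · b = -12·x^4 - 7·x^3 + 7·x^2 + 10·x + 2. Now divide by f(x) = x^3 - 2, eliminating the leading term at each step:
  leading term -12·x^4: subtract (-12·x)·f(x) = -12·x^4 + 24·x, leaving -7·x^3 + 7·x^2 - 14·x + 2
  leading term -7·x^3: subtract (-7)·f(x) = 14 - 7·x^3, leaving 7·x^2 - 14·x - 12
The degree is now < 3, so this is the remainder. Hence a · b ≡ 7·x^2 - 14·x - 12 in Q[x]/(f).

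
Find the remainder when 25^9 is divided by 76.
1

Use repeated squaring. Binary(9) = 1001. Walk through the bits of the exponent 9 left-to-right: at each bit after the leading one, square the running value, then multiply by 25 if the bit is 1 (always reducing mod 76):
  bit 1 = 1 (leading): start with 25.
  bit 2 = 0: square 25^2 = 625 ≡ 17 (mod 76).
  bit 3 = 0: square 17^2 = 289 ≡ 61 (mod 76).
  bit 4 = 1: square 61^2 = 3721 ≡ 73; bit is 1, so multiply 73·25 = 1825 ≡ 1 (mod 76).
Final value: 25^9 ≡ 1 (mod 76).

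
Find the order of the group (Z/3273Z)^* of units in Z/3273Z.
|(Z/3273Z)^*| = 2180

(Z/3273Z)^* consists of the classes a with gcd(a, 3273) = 1, so its order is φ(3273). φ is multiplicative, with φ(p^e) = p^e − p^(e−1). Factorise 3273 = 3 · 1091. Then
  φ(3273) = (3 − 1) · (1091 − 1) = 2 · 1090 = 2180.
Thus |(Z/3273Z)^*| = 2180.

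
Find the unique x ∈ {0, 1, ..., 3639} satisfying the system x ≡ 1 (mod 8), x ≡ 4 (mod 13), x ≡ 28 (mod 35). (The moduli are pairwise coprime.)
The moduli 8, 13, 35 are pairwise coprime, so by the CRT there is a unique solution mod 8·13·35 = 3640.
Solve by successive substitution. Start with x ≡ 1 (mod 8).
  Combine with x ≡ 4 (mod 13): write x = 1 + 8·t and require 1 + 8·t ≡ 4 (mod 13), i.e. 8·t ≡ 4 − 1 ≡ 3 (mod 13). Since 8^(−1) ≡ 5 (mod 13), t ≡ 5·3 ≡ 2 (mod 13). So x ≡ 1 + 8·2 = 17 (mod 104).
  Combine with x ≡ 28 (mod 35): write x = 17 + 104·t and require 17 + 104·t ≡ 28 (mod 35), i.e. 104·t ≡ 28 − 17 ≡ 11 (mod 35). Since 104^(−1) ≡ 34 (mod 35) (104 ≡ 34 (mod 35)), t ≡ 34·11 ≡ 24 (mod 35). So x ≡ 17 + 104·24 = 2513 (mod 3640).
Unique solution in [0, 3640): x = 2513.

Final answer: x ≡ 2513 (mod 3640); the representative in [0, 3640) is 2513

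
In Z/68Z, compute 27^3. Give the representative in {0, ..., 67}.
Use repeated squaring. Binary(3) = 11. Walk through the bits of the exponent 3 left-to-right: at each bit after the leading one, square the running value, then multiply by 27 if the bit is 1 (always reducing mod 68):
  bit 1 = 1 (leading): start with 27.
  bit 2 = 1: square 27^2 = 729 ≡ 49; bit is 1, so multiply 49·27 = 1323 ≡ 31 (mod 68).
Final value: 27^3 ≡ 31 (mod 68).

Final answer: 31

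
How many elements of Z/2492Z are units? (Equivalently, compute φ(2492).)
Z/2492Z has φ(2492) = 1056 units

An element a ∈ Z/2492Z is a unit iff gcd(a, 2492) = 1, so the number of units is φ(2492). φ is multiplicative, with φ(p^e) = p^e − p^(e−1). Factorise 2492 = 2^2 · 7 · 89. Then
  φ(2492) = (2^2 − 2^1) · (7 − 1) · (89 − 1) = 2 · 6 · 88 = 1056.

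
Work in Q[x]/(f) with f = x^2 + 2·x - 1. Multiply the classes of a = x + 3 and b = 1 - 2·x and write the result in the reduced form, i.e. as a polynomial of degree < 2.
a · b ≡ 1 - x (mod f(x))

First multiply in Q[x] without reducing: a · b = -2·x^2 - 5·x + 3. Now divide by f(x) = x^2 + 2·x - 1, eliminating the leading term at each step:
  leading term -2·x^2: subtract (-2)·f(x) = -2·x^2 - 4·x + 2, leaving 1 - x
The degree is now < 2, so this is the remainder. Hence a · b ≡ 1 - x in Q[x]/(f).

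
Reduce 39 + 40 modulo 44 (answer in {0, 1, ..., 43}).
35

Both summands are already reduced mod 44. 39 + 40 = 79; 79 = 1·44 + 35, so (39 + 40) mod 44 = 35.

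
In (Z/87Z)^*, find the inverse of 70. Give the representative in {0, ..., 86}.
Apply the extended Euclidean algorithm to (87, 70), tracking rows (r, s, t) with s·87 + t·70 = r. Each division r_prev = q·r_cur + r_new produces the new row as (previous row) − q·(current row):
  row A: (87, 1, 0)   [1·87 + 0·70 = 87]
  row B: (70, 0, 1)   [0·87 + 1·70 = 70]
  87 = 1·70 + 17   → row C = row A − 1·row B = (17, 1, −1)   [check: 1·87 − 1·70 = 17]
  70 = 4·17 + 2   → row D = row B − 4·row C = (2, −4, 5)   [check: −4·87 + 5·70 = 2]
  17 = 8·2 + 1   → row E = row C − 8·row D = (1, 33, −41)   [check: 33·87 − 41·70 = 1]
  2 = 2·1 + 0   → remainder 0, stop. gcd = 1 (last nonzero row E).
The gcd is 1, so 70 is invertible mod 87. The last nonzero row gives 33·87 − 41·70 = 1, so t = −41. So 70^(−1) ≡ −41 ≡ 46 (mod 87). Verify: 70 · 46 = 3220 ≡ 1 (mod 87). ✓

Final answer: 70^(−1) ≡ 46 (mod 87)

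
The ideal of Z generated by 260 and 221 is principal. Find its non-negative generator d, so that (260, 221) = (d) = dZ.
In the PID Z, (a, b) is generated by gcd(a, b). Compute gcd(260, 221) with the extended Euclidean algorithm, tracking rows (r, s, t) with s·260 + t·221 = r:
  row A: (260, 1, 0)   [1·260 + 0·221 = 260]
  row B: (221, 0, 1)   [0·260 + 1·221 = 221]
  260 = 1·221 + 39   → row C = row A − 1·row B = (39, 1, −1)   [check: 1·260 − 1·221 = 39]
  221 = 5·39 + 26   → row D = row B − 5·row C = (26, −5, 6)   [check: −5·260 + 6·221 = 26]
  39 = 1·26 + 13   → row E = row C − 1·row D = (13, 6, −7)   [check: 6·260 − 7·221 = 13]
  26 = 2·13 + 0   → remainder 0, stop. gcd = 13 (last nonzero row E).
So gcd(260, 221) = 13, with Bézout identity 6·260 − 7·221 = 13. Containment (⊇): the Bézout identity exhibits 13 as an element of (260, 221), giving (13) ⊆ (260, 221). Containment (⊆): since 13 | 260 and 13 | 221 (260 = 13·20, 221 = 13·17), every Z-linear combination of 260 and 221 is divisible by 13, so (260, 221) ⊆ (13). Therefore (260, 221) = (13), d = 13.

Final answer: (260, 221) = (13); d = 13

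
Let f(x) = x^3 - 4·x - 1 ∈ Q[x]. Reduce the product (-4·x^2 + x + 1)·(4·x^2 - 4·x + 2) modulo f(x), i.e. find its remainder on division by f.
First multiply in Q[x] without reducing: a · b = -16·x^4 + 20·x^3 - 8·x^2 - 2·x + 2. Now divide by f(x) = x^3 - 4·x - 1, eliminating the leading term at each step:
  leading term -16·x^4: subtract (-16·x)·f(x) = -16·x^4 + 64·x^2 + 16·x, leaving 20·x^3 - 72·x^2 - 18·x + 2
  leading term 20·x^3: subtract (20)·f(x) = 20·x^3 - 80·x - 20, leaving -72·x^2 + 62·x + 22
The degree is now < 3, so this is the remainder. Hence a · b ≡ -72·x^2 + 62·x + 22 in Q[x]/(f).

Final answer: a · b ≡ -72·x^2 + 62·x + 22 (mod f(x))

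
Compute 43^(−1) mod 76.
43^(−1) ≡ 23 (mod 76)

Apply the extended Euclidean algorithm to (76, 43), tracking rows (r, s, t) with s·76 + t·43 = r. Each division r_prev = q·r_cur + r_new produces the new row as (previous row) − q·(current row):
  row A: (76, 1, 0)   [1·76 + 0·43 = 76]
  row B: (43, 0, 1)   [0·76 + 1·43 = 43]
  76 = 1·43 + 33   → row C = row A − 1·row B = (33, 1, −1)   [check: 1·76 − 1·43 = 33]
  43 = 1·33 + 10   → row D = row B − 1·row C = (10, −1, 2)   [check: −1·76 + 2·43 = 10]
  33 = 3·10 + 3   → row E = row C − 3·row D = (3, 4, −7)   [check: 4·76 − 7·43 = 3]
  10 = 3·3 + 1   → row F = row D − 3·row E = (1, −13, 23)   [check: −13·76 + 23·43 = 1]
  3 = 3·1 + 0   → remainder 0, stop. gcd = 1 (last nonzero row F).
The gcd is 1, so 43 is invertible mod 76. The last nonzero row gives −13·76 + 23·43 = 1, so t = 23. So 43^(−1) ≡ 23 (mod 76). Verify: 43 · 23 = 989 ≡ 1 (mod 76). ✓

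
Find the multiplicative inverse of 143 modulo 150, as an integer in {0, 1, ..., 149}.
143^(−1) ≡ 107 (mod 150)

Apply the extended Euclidean algorithm to (150, 143), tracking rows (r, s, t) with s·150 + t·143 = r. Each division r_prev = q·r_cur + r_new produces the new row as (previous row) − q·(current row):
  row A: (150, 1, 0)   [1·150 + 0·143 = 150]
  row B: (143, 0, 1)   [0·150 + 1·143 = 143]
  150 = 1·143 + 7   → row C = row A − 1·row B = (7, 1, −1)   [check: 1·150 − 1·143 = 7]
  143 = 20·7 + 3   → row D = row B − 20·row C = (3, −20, 21)   [check: −20·150 + 21·143 = 3]
  7 = 2·3 + 1   → row E = row C − 2·row D = (1, 41, −43)   [check: 41·150 − 43·143 = 1]
  3 = 3·1 + 0   → remainder 0, stop. gcd = 1 (last nonzero row E).
The gcd is 1, so 143 is invertible mod 150. The last nonzero row gives 41·150 − 43·143 = 1, so t = −43. So 143^(−1) ≡ −43 ≡ 107 (mod 150). Verify: 143 · 107 = 15301 ≡ 1 (mod 150). ✓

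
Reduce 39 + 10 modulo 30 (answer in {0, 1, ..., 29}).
Reduce the summands first: 39 ≡ 9 (mod 30), so 39 + 10 ≡ 9 + 10 (mod 30). 9 + 10 = 19; 19 = 0·30 + 19, so (39 + 10) mod 30 = 19.

Final answer: 19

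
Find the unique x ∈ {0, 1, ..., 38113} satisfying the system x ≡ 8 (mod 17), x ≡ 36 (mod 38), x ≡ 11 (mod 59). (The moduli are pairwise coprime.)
The moduli 17, 38, 59 are pairwise coprime, so by the CRT there is a unique solution mod 17·38·59 = 38114.
Solve by successive substitution. Start with x ≡ 8 (mod 17).
  Combine with x ≡ 36 (mod 38): write x = 8 + 17·t and require 8 + 17·t ≡ 36 (mod 38), i.e. 17·t ≡ 36 − 8 ≡ 28 (mod 38). Since 17^(−1) ≡ 9 (mod 38), t ≡ 9·28 ≡ 24 (mod 38). So x ≡ 8 + 17·24 = 416 (mod 646).
  Combine with x ≡ 11 (mod 59): write x = 416 + 646·t and require 416 + 646·t ≡ 11 (mod 59), i.e. 646·t ≡ 11 − 416 ≡ 8 (mod 59). Since 646^(−1) ≡ 39 (mod 59) (646 ≡ 56 (mod 59)), t ≡ 39·8 ≡ 17 (mod 59). So x ≡ 416 + 646·17 = 11398 (mod 38114).
Unique solution in [0, 38114): x = 11398.

Final answer: x ≡ 11398 (mod 38114); the representative in [0, 38114) is 11398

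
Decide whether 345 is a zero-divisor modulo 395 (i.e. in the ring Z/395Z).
gcd(345, 395) = 5 > 1, so 345 is not a unit in Z/395Z. In Z/nZ every nonzero non-unit is a zero-divisor: explicitly, take b = 395/gcd = 79 ≠ 0 (mod 395); then 345·79 = 27255 = 69·395, i.e. 345·79 ≡ 0 (mod 395). So 345 is a zero-divisor.

Final answer: YES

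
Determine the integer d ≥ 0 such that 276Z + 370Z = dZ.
In the PID Z, (a, b) is generated by gcd(a, b). Compute gcd(370, 276) with the extended Euclidean algorithm, tracking rows (r, s, t) with s·370 + t·276 = r:
  row A: (370, 1, 0)   [1·370 + 0·276 = 370]
  row B: (276, 0, 1)   [0·370 + 1·276 = 276]
  370 = 1·276 + 94   → row C = row A − 1·row B = (94, 1, −1)   [check: 1·370 − 1·276 = 94]
  276 = 2·94 + 88   → row D = row B − 2·row C = (88, −2, 3)   [check: −2·370 + 3·276 = 88]
  94 = 1·88 + 6   → row E = row C − 1·row D = (6, 3, −4)   [check: 3·370 − 4·276 = 6]
  88 = 14·6 + 4   → row F = row D − 14·row E = (4, −44, 59)   [check: −44·370 + 59·276 = 4]
  6 = 1·4 + 2   → row G = row E − 1·row F = (2, 47, −63)   [check: 47·370 − 63·276 = 2]
  4 = 2·2 + 0   → remainder 0, stop. gcd = 2 (last nonzero row G).
So gcd(276, 370) = 2, with Bézout identity 47·370 − 63·276 = 2. Containment (⊇): the Bézout identity exhibits 2 as an element of (276, 370), giving (2) ⊆ (276, 370). Containment (⊆): since 2 | 276 and 2 | 370 (276 = 2·138, 370 = 2·185), every Z-linear combination of 276 and 370 is divisible by 2, so (276, 370) ⊆ (2). Therefore (276, 370) = (2), d = 2.

Final answer: (276, 370) = (2); d = 2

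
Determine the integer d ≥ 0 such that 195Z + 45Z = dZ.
In the PID Z, (a, b) is generated by gcd(a, b). Compute gcd(195, 45) with the extended Euclidean algorithm, tracking rows (r, s, t) with s·195 + t·45 = r:
  row A: (195, 1, 0)   [1·195 + 0·45 = 195]
  row B: (45, 0, 1)   [0·195 + 1·45 = 45]
  195 = 4·45 + 15   → row C = row A − 4·row B = (15, 1, −4)   [check: 1·195 − 4·45 = 15]
  45 = 3·15 + 0   → remainder 0, stop. gcd = 15 (last nonzero row C).
So gcd(195, 45) = 15, with Bézout identity 1·195 − 4·45 = 15. Containment (⊇): the Bézout identity exhibits 15 as an element of (195, 45), giving (15) ⊆ (195, 45). Containment (⊆): since 15 | 195 and 15 | 45 (195 = 15·13, 45 = 15·3), every Z-linear combination of 195 and 45 is divisible by 15, so (195, 45) ⊆ (15). Therefore (195, 45) = (15), d = 15.

Final answer: (195, 45) = (15); d = 15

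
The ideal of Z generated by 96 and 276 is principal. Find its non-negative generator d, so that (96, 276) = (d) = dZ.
In the PID Z, (a, b) is generated by gcd(a, b). Compute gcd(276, 96) with the extended Euclidean algorithm, tracking rows (r, s, t) with s·276 + t·96 = r:
  row A: (276, 1, 0)   [1·276 + 0·96 = 276]
  row B: (96, 0, 1)   [0·276 + 1·96 = 96]
  276 = 2·96 + 84   → row C = row A − 2·row B = (84, 1, −2)   [check: 1·276 − 2·96 = 84]
  96 = 1·84 + 12   → row D = row B − 1·row C = (12, −1, 3)   [check: −1·276 + 3·96 = 12]
  84 = 7·12 + 0   → remainder 0, stop. gcd = 12 (last nonzero row D).
So gcd(96, 276) = 12, with Bézout identity −1·276 + 3·96 = 12. Containment (⊇): the Bézout identity exhibits 12 as an element of (96, 276), giving (12) ⊆ (96, 276). Containment (⊆): since 12 | 96 and 12 | 276 (96 = 12·8, 276 = 12·23), every Z-linear combination of 96 and 276 is divisible by 12, so (96, 276) ⊆ (12). Therefore (96, 276) = (12), d = 12.

Final answer: (96, 276) = (12); d = 12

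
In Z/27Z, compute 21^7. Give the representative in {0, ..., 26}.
Use repeated squaring. Binary(7) = 111. Walk through the bits of the exponent 7 left-to-right: at each bit after the leading one, square the running value, then multiply by 21 if the bit is 1 (always reducing mod 27):
  bit 1 = 1 (leading): start with 21.
  bit 2 = 1: square 21^2 = 441 ≡ 9; bit is 1, so multiply 9·21 = 189 ≡ 0 (mod 27).
  bit 3 = 1: square 0^2 = 0; bit is 1, so multiply 0·21 = 0 (mod 27).
Final value: 21^7 ≡ 0 (mod 27).

Final answer: 0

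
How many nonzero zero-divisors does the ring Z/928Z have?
Z/928Z has 479 nonzero zero-divisors

In Z/928Z each nonzero element is either a unit (gcd with 928 is 1) or a zero-divisor (gcd > 1). The number of units is φ(928): factorise 928 = 2^5 · 29, so φ(928) = (2^5 − 2^4) · (29 − 1) = 16 · 28 = 448. The nonzero elements number 928 − 1 = 927. Hence the nonzero zero-divisors number 927 − 448 = 479.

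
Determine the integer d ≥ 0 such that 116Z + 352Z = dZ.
In the PID Z, (a, b) is generated by gcd(a, b). Compute gcd(352, 116) with the extended Euclidean algorithm, tracking rows (r, s, t) with s·352 + t·116 = r:
  row A: (352, 1, 0)   [1·352 + 0·116 = 352]
  row B: (116, 0, 1)   [0·352 + 1·116 = 116]
  352 = 3·116 + 4   → row C = row A − 3·row B = (4, 1, −3)   [check: 1·352 − 3·116 = 4]
  116 = 29·4 + 0   → remainder 0, stop. gcd = 4 (last nonzero row C).
So gcd(116, 352) = 4, with Bézout identity 1·352 − 3·116 = 4. Containment (⊇): the Bézout identity exhibits 4 as an element of (116, 352), giving (4) ⊆ (116, 352). Containment (⊆): since 4 | 116 and 4 | 352 (116 = 4·29, 352 = 4·88), every Z-linear combination of 116 and 352 is divisible by 4, so (116, 352) ⊆ (4). Therefore (116, 352) = (4), d = 4.

Final answer: (116, 352) = (4); d = 4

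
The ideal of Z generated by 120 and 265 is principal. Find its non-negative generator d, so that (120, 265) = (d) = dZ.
In the PID Z, (a, b) is generated by gcd(a, b). Compute gcd(265, 120) with the extended Euclidean algorithm, tracking rows (r, s, t) with s·265 + t·120 = r:
  row A: (265, 1, 0)   [1·265 + 0·120 = 265]
  row B: (120, 0, 1)   [0·265 + 1·120 = 120]
  265 = 2·120 + 25   → row C = row A − 2·row B = (25, 1, −2)   [check: 1·265 − 2·120 = 25]
  120 = 4·25 + 20   → row D = row B − 4·row C = (20, −4, 9)   [check: −4·265 + 9·120 = 20]
  25 = 1·20 + 5   → row E = row C − 1·row D = (5, 5, −11)   [check: 5·265 − 11·120 = 5]
  20 = 4·5 + 0   → remainder 0, stop. gcd = 5 (last nonzero row E).
So gcd(120, 265) = 5, with Bézout identity 5·265 − 11·120 = 5. Containment (⊇): the Bézout identity exhibits 5 as an element of (120, 265), giving (5) ⊆ (120, 265). Containment (⊆): since 5 | 120 and 5 | 265 (120 = 5·24, 265 = 5·53), every Z-linear combination of 120 and 265 is divisible by 5, so (120, 265) ⊆ (5). Therefore (120, 265) = (5), d = 5.

Final answer: (120, 265) = (5); d = 5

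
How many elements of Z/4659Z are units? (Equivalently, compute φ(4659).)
Z/4659Z has φ(4659) = 3104 units

An element a ∈ Z/4659Z is a unit iff gcd(a, 4659) = 1, so the number of units is φ(4659). φ is multiplicative, with φ(p^e) = p^e − p^(e−1). Factorise 4659 = 3 · 1553. Then
  φ(4659) = (3 − 1) · (1553 − 1) = 2 · 1552 = 3104.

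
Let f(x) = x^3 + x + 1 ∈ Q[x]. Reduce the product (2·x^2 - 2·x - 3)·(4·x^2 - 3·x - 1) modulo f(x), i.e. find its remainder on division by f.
a · b ≡ -16·x^2 + 17·x + 17 (mod f(x))

First multiply in Q[x] without reducing: a · b = 8·x^4 - 14·x^3 - 8·x^2 + 11·x + 3. Now divide by f(x) = x^3 + x + 1, eliminating the leading term at each step:
  leading term 8·x^4: subtract (8·x)·f(x) = 8·x^4 + 8·x^2 + 8·x, leaving -14·x^3 - 16·x^2 + 3·x + 3
  leading term -14·x^3: subtract (-14)·f(x) = -14·x^3 - 14·x - 14, leaving -16·x^2 + 17·x + 17
The degree is now < 3, so this is the remainder. Hence a · b ≡ -16·x^2 + 17·x + 17 in Q[x]/(f).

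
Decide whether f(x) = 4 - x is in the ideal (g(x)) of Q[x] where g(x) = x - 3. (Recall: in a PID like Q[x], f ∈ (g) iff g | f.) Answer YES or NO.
In Q[x] the ideal (g) consists of all multiples of g, so f ∈ (g) iff g | f, i.e. iff the remainder of f on division by g is 0. Divide f by g (g is monic, so eliminate the leading term of the running remainder at each step):
  leading term -x: subtract (-1)·g(x) = 3 - x, leaving 1
The remainder r(x) = 1 ≠ 0 (and deg r < deg g), so g ∤ f, i.e. f ∉ (g).

Final answer: NO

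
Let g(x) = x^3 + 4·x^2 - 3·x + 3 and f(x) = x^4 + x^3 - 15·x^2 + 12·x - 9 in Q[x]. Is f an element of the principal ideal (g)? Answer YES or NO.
In Q[x] the ideal (g) consists of all multiples of g, so f ∈ (g) iff g | f, i.e. iff the remainder of f on division by g is 0. Divide f by g (g is monic, so eliminate the leading term of the running remainder at each step):
  leading term x^4: subtract (x)·g(x) = x^4 + 4·x^3 - 3·x^2 + 3·x, leaving -3·x^3 - 12·x^2 + 9·x - 9
  leading term -3·x^3: subtract (-3)·g(x) = -3·x^3 - 12·x^2 + 9·x - 9, leaving 0
The remainder is 0, so f(x) = g(x) · h(x) with h(x) = x - 3. Hence g | f, i.e. f ∈ (g).

Final answer: YES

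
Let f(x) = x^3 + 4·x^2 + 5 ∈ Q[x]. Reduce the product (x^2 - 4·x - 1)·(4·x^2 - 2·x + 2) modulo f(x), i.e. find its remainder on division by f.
First multiply in Q[x] without reducing: a · b = 4·x^4 - 18·x^3 + 6·x^2 - 6·x - 2. Now divide by f(x) = x^3 + 4·x^2 + 5, eliminating the leading term at each step:
  leading term 4·x^4: subtract (4·x)·f(x) = 4·x^4 + 16·x^3 + 20·x, leaving -34·x^3 + 6·x^2 - 26·x - 2
  leading term -34·x^3: subtract (-34)·f(x) = -34·x^3 - 136·x^2 - 170, leaving 142·x^2 - 26·x + 168
The degree is now < 3, so this is the remainder. Hence a · b ≡ 142·x^2 - 26·x + 168 in Q[x]/(f).

Final answer: a · b ≡ 142·x^2 - 26·x + 168 (mod f(x))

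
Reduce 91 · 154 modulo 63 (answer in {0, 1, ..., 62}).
28

Reduce the factors first: 91 ≡ 28, 154 ≡ 28 (mod 63), so 91 · 154 ≡ 28 · 28 (mod 63). 28 · 28 = 784. Dividing by 63: 784 = 12·63 + 28. So (91 · 154) mod 63 = 28.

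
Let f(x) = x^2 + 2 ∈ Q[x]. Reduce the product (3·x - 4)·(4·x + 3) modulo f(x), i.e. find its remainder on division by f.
a · b ≡ -7·x - 36 (mod f(x))

First multiply in Q[x] without reducing: a · b = 12·x^2 - 7·x - 12. Now divide by f(x) = x^2 + 2, eliminating the leading term at each step:
  leading term 12·x^2: subtract (12)·f(x) = 12·x^2 + 24, leaving -7·x - 36
The degree is now < 2, so this is the remainder. Hence a · b ≡ -7·x - 36 in Q[x]/(f).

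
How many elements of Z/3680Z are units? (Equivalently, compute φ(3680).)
An element a ∈ Z/3680Z is a unit iff gcd(a, 3680) = 1, so the number of units is φ(3680). φ is multiplicative, with φ(p^e) = p^e − p^(e−1). Factorise 3680 = 2^5 · 5 · 23. Then
  φ(3680) = (2^5 − 2^4) · (5 − 1) · (23 − 1) = 16 · 4 · 22 = 1408.

Final answer: Z/3680Z has φ(3680) = 1408 units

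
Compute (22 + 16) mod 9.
Reduce the summands first: 22 ≡ 4, 16 ≡ 7 (mod 9), so 22 + 16 ≡ 4 + 7 (mod 9). 4 + 7 = 11; 11 = 1·9 + 2, so (22 + 16) mod 9 = 2.

Final answer: 2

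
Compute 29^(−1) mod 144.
29^(−1) ≡ 5 (mod 144)

Apply the extended Euclidean algorithm to (144, 29), tracking rows (r, s, t) with s·144 + t·29 = r. Each division r_prev = q·r_cur + r_new produces the new row as (previous row) − q·(current row):
  row A: (144, 1, 0)   [1·144 + 0·29 = 144]
  row B: (29, 0, 1)   [0·144 + 1·29 = 29]
  144 = 4·29 + 28   → row C = row A − 4·row B = (28, 1, −4)   [check: 1·144 − 4·29 = 28]
  29 = 1·28 + 1   → row D = row B − 1·row C = (1, −1, 5)   [check: −1·144 + 5·29 = 1]
  28 = 28·1 + 0   → remainder 0, stop. gcd = 1 (last nonzero row D).
The gcd is 1, so 29 is invertible mod 144. The last nonzero row gives −1·144 + 5·29 = 1, so t = 5. So 29^(−1) ≡ 5 (mod 144). Verify: 29 · 5 = 145 ≡ 1 (mod 144). ✓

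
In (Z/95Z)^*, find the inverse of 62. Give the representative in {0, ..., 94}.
62^(−1) ≡ 23 (mod 95)

Apply the extended Euclidean algorithm to (95, 62), tracking rows (r, s, t) with s·95 + t·62 = r. Each division r_prev = q·r_cur + r_new produces the new row as (previous row) − q·(current row):
  row A: (95, 1, 0)   [1·95 + 0·62 = 95]
  row B: (62, 0, 1)   [0·95 + 1·62 = 62]
  95 = 1·62 + 33   → row C = row A − 1·row B = (33, 1, −1)   [check: 1·95 − 1·62 = 33]
  62 = 1·33 + 29   → row D = row B − 1·row C = (29, −1, 2)   [check: −1·95 + 2·62 = 29]
  33 = 1·29 + 4   → row E = row C − 1·row D = (4, 2, −3)   [check: 2·95 − 3·62 = 4]
  29 = 7·4 + 1   → row F = row D − 7·row E = (1, −15, 23)   [check: −15·95 + 23·62 = 1]
  4 = 4·1 + 0   → remainder 0, stop. gcd = 1 (last nonzero row F).
The gcd is 1, so 62 is invertible mod 95. The last nonzero row gives −15·95 + 23·62 = 1, so t = 23. So 62^(−1) ≡ 23 (mod 95). Verify: 62 · 23 = 1426 ≡ 1 (mod 95). ✓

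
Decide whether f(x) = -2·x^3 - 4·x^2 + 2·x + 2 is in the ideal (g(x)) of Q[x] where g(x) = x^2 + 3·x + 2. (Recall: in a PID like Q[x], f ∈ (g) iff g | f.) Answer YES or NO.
NO

In Q[x] the ideal (g) consists of all multiples of g, so f ∈ (g) iff g | f, i.e. iff the remainder of f on division by g is 0. Divide f by g (g is monic, so eliminate the leading term of the running remainder at each step):
  leading term -2·x^3: subtract (-2·x)·g(x) = -2·x^3 - 6·x^2 - 4·x, leaving 2·x^2 + 6·x + 2
  leading term 2·x^2: subtract (2)·g(x) = 2·x^2 + 6·x + 4, leaving -2
The remainder r(x) = -2 ≠ 0 (and deg r < deg g), so g ∤ f, i.e. f ∉ (g).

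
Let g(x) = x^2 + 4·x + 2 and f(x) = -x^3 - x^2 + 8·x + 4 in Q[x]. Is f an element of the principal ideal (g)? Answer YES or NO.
NO

In Q[x] the ideal (g) consists of all multiples of g, so f ∈ (g) iff g | f, i.e. iff the remainder of f on division by g is 0. Divide f by g (g is monic, so eliminate the leading term of the running remainder at each step):
  leading term -x^3: subtract (-x)·g(x) = -x^3 - 4·x^2 - 2·x, leaving 3·x^2 + 10·x + 4
  leading term 3·x^2: subtract (3)·g(x) = 3·x^2 + 12·x + 6, leaving -2·x - 2
The remainder r(x) = -2·x - 2 ≠ 0 (and deg r < deg g), so g ∤ f, i.e. f ∉ (g).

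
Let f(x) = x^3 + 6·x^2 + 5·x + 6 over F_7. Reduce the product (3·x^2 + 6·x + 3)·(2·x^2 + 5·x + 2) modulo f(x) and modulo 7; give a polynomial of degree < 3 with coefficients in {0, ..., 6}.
a · b ≡ 3·x^2 + x + 4 (mod f(x))

Multiply as integer polynomials: a · b = 6·x^4 + 27·x^3 + 42·x^2 + 27·x + 6. Reducing coefficients mod 7: a · b ≡ 6·x^4 + 6·x^3 + 6·x + 6. Now divide by f(x) = x^3 + 6·x^2 + 5·x + 6 in F_7[x], eliminating the leading term at each step:
  leading term 6·x^4: subtract (6·x)·f(x) = 6·x^4 + x^3 + 2·x^2 + x, leaving 5·x^3 + 5·x^2 + 5·x + 6 (coefficients mod 7)
  leading term 5·x^3: subtract (5)·f(x) = 5·x^3 + 2·x^2 + 4·x + 2, leaving 3·x^2 + x + 4 (coefficients mod 7)
The degree is now < 3, so this is the remainder. Hence a · b ≡ 3·x^2 + x + 4 in F_7[x]/(f).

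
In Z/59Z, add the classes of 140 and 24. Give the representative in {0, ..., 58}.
Reduce the summands first: 140 ≡ 22 (mod 59), so 140 + 24 ≡ 22 + 24 (mod 59). 22 + 24 = 46; 46 = 0·59 + 46, so (140 + 24) mod 59 = 46.

Final answer: 46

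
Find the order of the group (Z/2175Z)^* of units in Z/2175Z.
|(Z/2175Z)^*| = 1120

(Z/2175Z)^* consists of the classes a with gcd(a, 2175) = 1, so its order is φ(2175). φ is multiplicative, with φ(p^e) = p^e − p^(e−1). Factorise 2175 = 3 · 5^2 · 29. Then
  φ(2175) = (3 − 1) · (5^2 − 5^1) · (29 − 1) = 2 · 20 · 28 = 1120.
Thus |(Z/2175Z)^*| = 1120.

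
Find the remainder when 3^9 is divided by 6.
3

Use repeated squaring. Binary(9) = 1001. Walk through the bits of the exponent 9 left-to-right: at each bit after the leading one, square the running value, then multiply by 3 if the bit is 1 (always reducing mod 6):
  bit 1 = 1 (leading): start with 3.
  bit 2 = 0: square 3^2 = 9 ≡ 3 (mod 6).
  bit 3 = 0: square 3^2 = 9 ≡ 3 (mod 6).
  bit 4 = 1: square 3^2 = 9 ≡ 3; bit is 1, so multiply 3·3 = 9 ≡ 3 (mod 6).
Final value: 3^9 ≡ 3 (mod 6).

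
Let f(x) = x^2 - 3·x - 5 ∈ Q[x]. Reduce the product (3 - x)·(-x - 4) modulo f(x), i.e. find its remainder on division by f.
First multiply in Q[x] without reducing: a · b = x^2 + x - 12. Now divide by f(x) = x^2 - 3·x - 5, eliminating the leading term at each step:
  leading term x^2: subtract (1)·f(x) = x^2 - 3·x - 5, leaving 4·x - 7
The degree is now < 2, so this is the remainder. Hence a · b ≡ 4·x - 7 in Q[x]/(f).

Final answer: a · b ≡ 4·x - 7 (mod f(x))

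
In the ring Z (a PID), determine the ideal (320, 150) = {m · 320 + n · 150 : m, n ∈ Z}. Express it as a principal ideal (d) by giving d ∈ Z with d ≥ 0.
(320, 150) = (10); d = 10

In the PID Z, (a, b) is generated by gcd(a, b). Compute gcd(320, 150) with the extended Euclidean algorithm, tracking rows (r, s, t) with s·320 + t·150 = r:
  row A: (320, 1, 0)   [1·320 + 0·150 = 320]
  row B: (150, 0, 1)   [0·320 + 1·150 = 150]
  320 = 2·150 + 20   → row C = row A − 2·row B = (20, 1, −2)   [check: 1·320 − 2·150 = 20]
  150 = 7·20 + 10   → row D = row B − 7·row C = (10, −7, 15)   [check: −7·320 + 15·150 = 10]
  20 = 2·10 + 0   → remainder 0, stop. gcd = 10 (last nonzero row D).
So gcd(320, 150) = 10, with Bézout identity −7·320 + 15·150 = 10. Containment (⊇): the Bézout identity exhibits 10 as an element of (320, 150), giving (10) ⊆ (320, 150). Containment (⊆): since 10 | 320 and 10 | 150 (320 = 10·32, 150 = 10·15), every Z-linear combination of 320 and 150 is divisible by 10, so (320, 150) ⊆ (10). Therefore (320, 150) = (10), d = 10.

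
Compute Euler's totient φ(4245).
φ is multiplicative, with φ(p^e) = p^e − p^(e−1). Factorise 4245 = 3 · 5 · 283. Then
  φ(4245) = (3 − 1) · (5 − 1) · (283 − 1) = 2 · 4 · 282 = 2256.

Final answer: φ(4245) = 2256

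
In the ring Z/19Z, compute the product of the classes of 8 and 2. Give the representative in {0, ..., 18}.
Both factors are already reduced mod 19. 8 · 2 = 16. Dividing by 19: 16 = 0·19 + 16. So (8 · 2) mod 19 = 16.

Final answer: 16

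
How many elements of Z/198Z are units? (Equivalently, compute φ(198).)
An element a ∈ Z/198Z is a unit iff gcd(a, 198) = 1, so the number of units is φ(198). φ is multiplicative, with φ(p^e) = p^e − p^(e−1). Factorise 198 = 2 · 3^2 · 11. Then
  φ(198) = (2 − 1) · (3^2 − 3^1) · (11 − 1) = 1 · 6 · 10 = 60.

Final answer: Z/198Z has φ(198) = 60 units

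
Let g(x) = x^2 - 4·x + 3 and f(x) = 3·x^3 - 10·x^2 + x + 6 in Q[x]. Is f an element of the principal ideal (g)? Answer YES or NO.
YES

In Q[x] the ideal (g) consists of all multiples of g, so f ∈ (g) iff g | f, i.e. iff the remainder of f on division by g is 0. Divide f by g (g is monic, so eliminate the leading term of the running remainder at each step):
  leading term 3·x^3: subtract (3·x)·g(x) = 3·x^3 - 12·x^2 + 9·x, leaving 2·x^2 - 8·x + 6
  leading term 2·x^2: subtract (2)·g(x) = 2·x^2 - 8·x + 6, leaving 0
The remainder is 0, so f(x) = g(x) · h(x) with h(x) = 3·x + 2. Hence g | f, i.e. f ∈ (g).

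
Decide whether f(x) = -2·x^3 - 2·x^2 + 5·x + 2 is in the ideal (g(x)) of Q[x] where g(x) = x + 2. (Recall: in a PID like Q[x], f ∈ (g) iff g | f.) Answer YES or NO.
YES

In Q[x] the ideal (g) consists of all multiples of g, so f ∈ (g) iff g | f, i.e. iff the remainder of f on division by g is 0. Divide f by g (g is monic, so eliminate the leading term of the running remainder at each step):
  leading term -2·x^3: subtract (-2·x^2)·g(x) = -2·x^3 - 4·x^2, leaving 2·x^2 + 5·x + 2
  leading term 2·x^2: subtract (2·x)·g(x) = 2·x^2 + 4·x, leaving x + 2
  leading term x: subtract (1)·g(x) = x + 2, leaving 0
The remainder is 0, so f(x) = g(x) · h(x) with h(x) = -2·x^2 + 2·x + 1. Hence g | f, i.e. f ∈ (g).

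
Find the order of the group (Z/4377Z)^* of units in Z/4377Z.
|(Z/4377Z)^*| = 2916

(Z/4377Z)^* consists of the classes a with gcd(a, 4377) = 1, so its order is φ(4377). φ is multiplicative, with φ(p^e) = p^e − p^(e−1). Factorise 4377 = 3 · 1459. Then
  φ(4377) = (3 − 1) · (1459 − 1) = 2 · 1458 = 2916.
Thus |(Z/4377Z)^*| = 2916.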